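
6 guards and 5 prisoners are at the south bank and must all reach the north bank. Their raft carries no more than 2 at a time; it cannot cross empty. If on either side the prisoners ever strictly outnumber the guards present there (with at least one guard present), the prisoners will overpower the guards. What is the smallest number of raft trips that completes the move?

19

Counting alone: each trip to the north bank takes at most 2 across and each return brings at least 1 back, so after t trips out (and t−1 returns) at most 2t − (t−1) of the 11 are across; that first reaches 11 at t = 10, so at least 19 crossings are needed.
The plan below uses exactly 19 crossings, so it is optimal:
1. 2 prisoners → the north bank.  (the south bank: 6G 3P; the north bank: 0G 2P)
2. 1 prisoner ← the south bank.  (the south bank: 6G 4P; the north bank: 0G 1P)
3. 2 prisoners → the north bank.  (the south bank: 6G 2P; the north bank: 0G 3P)
4. 1 prisoner ← the south bank.  (the south bank: 6G 3P; the north bank: 0G 2P)
5. 2 guards → the north bank.  (the south bank: 4G 3P; the north bank: 2G 2P)
6. 1 prisoner ← the south bank.  (the south bank: 4G 4P; the north bank: 2G 1P)
7. 1 guard and 1 prisoner → the north bank.  (the south bank: 3G 3P; the north bank: 3G 2P)
8. 1 guard ← the south bank.  (the south bank: 4G 3P; the north bank: 2G 2P)
9. 1 guard and 1 prisoner → the north bank.  (the south bank: 3G 2P; the north bank: 3G 3P)
10. 1 prisoner ← the south bank.  (the south bank: 3G 3P; the north bank: 3G 2P)
11. 1 guard and 1 prisoner → the north bank.  (the south bank: 2G 2P; the north bank: 4G 3P)
12. 1 guard ← the south bank.  (the south bank: 3G 2P; the north bank: 3G 3P)
13. 1 guard and 1 prisoner → the north bank.  (the south bank: 2G 1P; the north bank: 4G 4P)
14. 1 prisoner ← the south bank.  (the south bank: 2G 2P; the north bank: 4G 3P)
15. 1 guard and 1 prisoner → the north bank.  (the south bank: 1G 1P; the north bank: 5G 4P)
16. 1 guard ← the south bank.  (the south bank: 2G 1P; the north bank: 4G 4P)
17. 1 guard and 1 prisoner → the north bank.  (the south bank: 1G 0P; the north bank: 5G 5P)
18. 1 prisoner ← the south bank.  (the south bank: 1G 1P; the north bank: 5G 4P)
19. 1 guard and 1 prisoner → the north bank.  (the south bank: 0G 0P; the north bank: 6G 5P)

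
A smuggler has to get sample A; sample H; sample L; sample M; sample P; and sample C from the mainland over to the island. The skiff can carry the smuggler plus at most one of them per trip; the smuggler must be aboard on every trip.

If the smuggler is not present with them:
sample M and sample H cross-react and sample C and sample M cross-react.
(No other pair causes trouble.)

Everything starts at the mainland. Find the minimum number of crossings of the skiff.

13

Counting alone: the smuggler can take at most 1 across per trip to the island, so moving all 6 needs at least 6 loaded trips out, with a return between consecutive ones — at least 11 crossings.
The safety rule pushes this higher. Following every safe sequence of crossings, the most of the 6 that can be at the island as the skiff arrives there on crossing 11 is 5 — never all 6.
So no plan with fewer than 13 crossings exists, and this one achieves 13:
1. Smuggler goes to the island with sample M.  [the mainland: sample A, sample C, sample H, sample L, sample P | the island: sample M]
2. Smuggler goes back to the mainland alone.  [the mainland: sample A, sample C, sample H, sample L, sample P | the island: sample M]
3. Smuggler goes to the island with sample A.  [the mainland: sample C, sample H, sample L, sample P | the island: sample A, sample M]
4. Smuggler goes back to the mainland alone.  [the mainland: sample C, sample H, sample L, sample P | the island: sample A, sample M]
5. Smuggler goes to the island with sample H.  [the mainland: sample C, sample L, sample P | the island: sample A, sample H, sample M]
6. Smuggler goes back to the mainland with sample M.  [the mainland: sample C, sample L, sample M, sample P | the island: sample A, sample H]
7. Smuggler goes to the island with sample C.  [the mainland: sample L, sample M, sample P | the island: sample A, sample C, sample H]
8. Smuggler goes back to the mainland alone.  [the mainland: sample L, sample M, sample P | the island: sample A, sample C, sample H]
9. Smuggler goes to the island with sample L.  [the mainland: sample M, sample P | the island: sample A, sample C, sample H, sample L]
10. Smuggler goes back to the mainland alone.  [the mainland: sample M, sample P | the island: sample A, sample C, sample H, sample L]
11. Smuggler goes to the island with sample P.  [the mainland: sample M | the island: sample A, sample C, sample H, sample L, sample P]
12. Smuggler goes back to the mainland alone.  [the mainland: sample M | the island: sample A, sample C, sample H, sample L, sample P]
13. Smuggler goes to the island with sample M.  [the mainland: — | the island: sample A, sample C, sample H, sample L, sample M, sample P]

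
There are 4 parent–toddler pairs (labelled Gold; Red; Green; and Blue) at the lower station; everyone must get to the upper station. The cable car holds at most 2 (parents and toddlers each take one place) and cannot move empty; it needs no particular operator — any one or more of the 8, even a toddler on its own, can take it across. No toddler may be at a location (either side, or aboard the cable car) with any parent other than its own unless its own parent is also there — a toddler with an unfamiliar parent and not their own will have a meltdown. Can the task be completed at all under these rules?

Following every safe sequence of crossings from the start, the most of the 8 that can be at the upper station as the cable car arrives there on crossings 1, 3, 5 is 2, 3, 4 respectively; the best ever achieved is 4 of 8.
From crossing 7 on, no configuration arises that was not already reachable earlier: only 44 distinct safe configurations (who is on which side, and where the cable car is) can ever be reached, none of them has everyone across, and every continuation just revisits them. So no valid plan exists.

No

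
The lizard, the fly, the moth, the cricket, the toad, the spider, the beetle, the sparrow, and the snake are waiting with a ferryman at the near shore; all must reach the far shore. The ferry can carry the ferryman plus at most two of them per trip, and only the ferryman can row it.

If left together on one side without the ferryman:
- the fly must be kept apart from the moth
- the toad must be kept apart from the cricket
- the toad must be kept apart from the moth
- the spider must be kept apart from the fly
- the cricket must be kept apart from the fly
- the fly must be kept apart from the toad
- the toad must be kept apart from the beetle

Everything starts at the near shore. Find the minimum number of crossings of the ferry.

Counting alone: the ferryman can take at most 2 across per trip to the far shore, so moving all 9 needs at least 5 loaded trips out, with a return between consecutive ones — at least 9 crossings.
The safety rule pushes this higher. Following every safe sequence of crossings, the most of the 9 that can be at the far shore as the ferry arrives there on crossings 9, 11, 13 is 6, 7, 8 respectively — never all 9.
So no plan with fewer than 15 crossings exists, and this one achieves 15:
1. Ferryman goes to the far shore with the fly and the toad.  [the near shore: the beetle, the cricket, the lizard, the moth, the snake, the sparrow, the spider | the far shore: the fly, the toad]
2. Ferryman goes back to the near shore with the fly.  [the near shore: the beetle, the cricket, the fly, the lizard, the moth, the snake, the sparrow, the spider | the far shore: the toad]
3. Ferryman goes to the far shore with the fly and the lizard.  [the near shore: the beetle, the cricket, the moth, the snake, the sparrow, the spider | the far shore: the fly, the lizard, the toad]
4. Ferryman goes back to the near shore with the fly.  [the near shore: the beetle, the cricket, the fly, the moth, the snake, the sparrow, the spider | the far shore: the lizard, the toad]
5. Ferryman goes to the far shore with the fly and the spider.  [the near shore: the beetle, the cricket, the moth, the snake, the sparrow | the far shore: the fly, the lizard, the spider, the toad]
6. Ferryman goes back to the near shore with the fly.  [the near shore: the beetle, the cricket, the fly, the moth, the snake, the sparrow | the far shore: the lizard, the spider, the toad]
7. Ferryman goes to the far shore with the fly and the sparrow.  [the near shore: the beetle, the cricket, the moth, the snake | the far shore: the fly, the lizard, the sparrow, the spider, the toad]
8. Ferryman goes back to the near shore with the fly.  [the near shore: the beetle, the cricket, the fly, the moth, the snake | the far shore: the lizard, the sparrow, the spider, the toad]
9. Ferryman goes to the far shore with the fly and the snake.  [the near shore: the beetle, the cricket, the moth | the far shore: the fly, the lizard, the snake, the sparrow, the spider, the toad]
10. Ferryman goes back to the near shore with the fly.  [the near shore: the beetle, the cricket, the fly, the moth | the far shore: the lizard, the snake, the sparrow, the spider, the toad]
11. Ferryman goes to the far shore with the cricket and the moth.  [the near shore: the beetle, the fly | the far shore: the cricket, the lizard, the moth, the snake, the sparrow, the spider, the toad]
12. Ferryman goes back to the near shore with the toad.  [the near shore: the beetle, the fly, the toad | the far shore: the cricket, the lizard, the moth, the snake, the sparrow, the spider]
13. Ferryman goes to the far shore with the beetle and the fly.  [the near shore: the toad | the far shore: the beetle, the cricket, the fly, the lizard, the moth, the snake, the sparrow, the spider]
14. Ferryman goes back to the near shore with the fly.  [the near shore: the fly, the toad | the far shore: the beetle, the cricket, the lizard, the moth, the snake, the sparrow, the spider]
15. Ferryman goes to the far shore with the fly and the toad.  [the near shore: — | the far shore: the beetle, the cricket, the fly, the lizard, the moth, the snake, the sparrow, the spider, the toad]

15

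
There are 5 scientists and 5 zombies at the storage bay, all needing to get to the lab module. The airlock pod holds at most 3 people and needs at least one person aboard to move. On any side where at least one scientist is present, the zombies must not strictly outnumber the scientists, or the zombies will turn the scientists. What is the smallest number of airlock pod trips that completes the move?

11

Counting alone: each trip to the lab module takes at most 3 across and each return brings at least 1 back, so after t trips out (and t−1 returns) at most 3t − (t−1) of the 10 are across; that first reaches 10 at t = 5, so at least 9 crossings are needed.
The safety rule pushes this higher. Following every safe sequence of crossings, the most of the 10 that can be at the lab module as the airlock pod arrives there on crossing 9 is 9 — never all 10.
So no plan with fewer than 11 crossings exists, and this one achieves 11:
1. 2 zombies → the lab module.  (the storage bay: 5S 3Z; the lab module: 0S 2Z)
2. 1 zombie ← the storage bay.  (the storage bay: 5S 4Z; the lab module: 0S 1Z)
3. 3 zombies → the lab module.  (the storage bay: 5S 1Z; the lab module: 0S 4Z)
4. 1 zombie ← the storage bay.  (the storage bay: 5S 2Z; the lab module: 0S 3Z)
5. 3 scientists → the lab module.  (the storage bay: 2S 2Z; the lab module: 3S 3Z)
6. 1 scientist and 1 zombie ← the storage bay.  (the storage bay: 3S 3Z; the lab module: 2S 2Z)
7. 3 scientists → the lab module.  (the storage bay: 0S 3Z; the lab module: 5S 2Z)
8. 1 zombie ← the storage bay.  (the storage bay: 0S 4Z; the lab module: 5S 1Z)
9. 2 zombies → the lab module.  (the storage bay: 0S 2Z; the lab module: 5S 3Z)
10. 1 zombie ← the storage bay.  (the storage bay: 0S 3Z; the lab module: 5S 2Z)
11. 3 zombies → the lab module.  (the storage bay: 0S 0Z; the lab module: 5S 5Z)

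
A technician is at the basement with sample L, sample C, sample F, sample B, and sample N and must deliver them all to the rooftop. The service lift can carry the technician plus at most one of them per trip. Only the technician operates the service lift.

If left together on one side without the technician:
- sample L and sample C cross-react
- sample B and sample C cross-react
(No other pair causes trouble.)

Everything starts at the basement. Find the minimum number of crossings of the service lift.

Counting alone: the technician can take at most 1 across per trip to the rooftop, so moving all 5 needs at least 5 loaded trips out, with a return between consecutive ones — at least 9 crossings.
The safety rule pushes this higher. Following every safe sequence of crossings, the most of the 5 that can be at the rooftop as the service lift arrives there on crossing 9 is 4 — never all 5.
So no plan with fewer than 11 crossings exists, and this one achieves 11:
1. Technician goes to the rooftop with sample C.
2. Technician goes back to the basement alone.
3. Technician goes to the rooftop with sample L.
4. Technician goes back to the basement with sample C.
5. Technician goes to the rooftop with sample B.
6. Technician goes back to the basement alone.
7. Technician goes to the rooftop with sample F.
8. Technician goes back to the basement alone.
9. Technician goes to the rooftop with sample N.
10. Technician goes back to the basement alone.
11. Technician goes to the rooftop with sample C.

11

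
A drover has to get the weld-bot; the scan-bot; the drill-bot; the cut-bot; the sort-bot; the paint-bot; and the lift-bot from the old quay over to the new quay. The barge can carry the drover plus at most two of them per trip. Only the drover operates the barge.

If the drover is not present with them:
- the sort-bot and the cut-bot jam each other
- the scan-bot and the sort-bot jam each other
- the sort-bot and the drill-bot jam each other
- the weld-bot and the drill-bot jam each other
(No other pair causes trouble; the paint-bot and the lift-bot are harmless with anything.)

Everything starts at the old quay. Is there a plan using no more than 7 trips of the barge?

Yes

Yes — this plan uses 7 crossings (≤ 7):
1. Drover goes to the new quay with the sort-bot and the weld-bot.  [the old quay: the cut-bot, the drill-bot, the lift-bot, the paint-bot, the scan-bot | the new quay: the sort-bot, the weld-bot]
2. Drover goes back to the old quay alone.  [the old quay: the cut-bot, the drill-bot, the lift-bot, the paint-bot, the scan-bot | the new quay: the sort-bot, the weld-bot]
3. Drover goes to the new quay with the lift-bot and the paint-bot.  [the old quay: the cut-bot, the drill-bot, the scan-bot | the new quay: the lift-bot, the paint-bot, the sort-bot, the weld-bot]
4. Drover goes back to the old quay alone.  [the old quay: the cut-bot, the drill-bot, the scan-bot | the new quay: the lift-bot, the paint-bot, the sort-bot, the weld-bot]
5. Drover goes to the new quay with the cut-bot and the scan-bot.  [the old quay: the drill-bot | the new quay: the cut-bot, the lift-bot, the paint-bot, the scan-bot, the sort-bot, the weld-bot]
6. Drover goes back to the old quay with the sort-bot.  [the old quay: the drill-bot, the sort-bot | the new quay: the cut-bot, the lift-bot, the paint-bot, the scan-bot, the weld-bot]
7. Drover goes to the new quay with the drill-bot and the sort-bot.  [the old quay: — | the new quay: the cut-bot, the drill-bot, the lift-bot, the paint-bot, the scan-bot, the sort-bot, the weld-bot]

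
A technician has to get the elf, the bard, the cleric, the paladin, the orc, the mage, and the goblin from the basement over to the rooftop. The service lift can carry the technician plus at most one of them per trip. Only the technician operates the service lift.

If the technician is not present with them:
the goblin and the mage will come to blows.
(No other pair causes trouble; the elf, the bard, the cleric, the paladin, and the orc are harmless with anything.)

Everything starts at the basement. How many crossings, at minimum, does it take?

13

Counting alone: the technician can take at most 1 across per trip to the rooftop, so moving all 7 needs at least 7 loaded trips out, with a return between consecutive ones — at least 13 crossings.
The plan below uses exactly 13 crossings, so it is optimal:
1. Technician goes to the rooftop with the mage.
2. Technician goes back to the basement alone.
3. Technician goes to the rooftop with the elf.
4. Technician goes back to the basement alone.
5. Technician goes to the rooftop with the bard.
6. Technician goes back to the basement alone.
7. Technician goes to the rooftop with the cleric.
8. Technician goes back to the basement alone.
9. Technician goes to the rooftop with the paladin.
10. Technician goes back to the basement alone.
11. Technician goes to the rooftop with the orc.
12. Technician goes back to the basement alone.
13. Technician goes to the rooftop with the goblin.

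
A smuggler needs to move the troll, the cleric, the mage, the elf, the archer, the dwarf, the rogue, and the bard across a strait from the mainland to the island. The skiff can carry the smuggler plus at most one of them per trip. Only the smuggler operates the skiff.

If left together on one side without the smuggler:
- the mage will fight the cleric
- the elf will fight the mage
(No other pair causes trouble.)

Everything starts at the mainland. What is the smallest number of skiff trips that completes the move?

17

Counting alone: the smuggler can take at most 1 across per trip to the island, so moving all 8 needs at least 8 loaded trips out, with a return between consecutive ones — at least 15 crossings.
The safety rule pushes this higher. Following every safe sequence of crossings, the most of the 8 that can be at the island as the skiff arrives there on crossing 15 is 7 — never all 8.
So no plan with fewer than 17 crossings exists, and this one achieves 17:
1. Smuggler goes to the island with the mage.
2. Smuggler goes back to the mainland alone.
3. Smuggler goes to the island with the troll.
4. Smuggler goes back to the mainland alone.
5. Smuggler goes to the island with the cleric.
6. Smuggler goes back to the mainland with the mage.
7. Smuggler goes to the island with the elf.
8. Smuggler goes back to the mainland alone.
9. Smuggler goes to the island with the archer.
10. Smuggler goes back to the mainland alone.
11. Smuggler goes to the island with the dwarf.
12. Smuggler goes back to the mainland alone.
13. Smuggler goes to the island with the rogue.
14. Smuggler goes back to the mainland alone.
15. Smuggler goes to the island with the bard.
16. Smuggler goes back to the mainland alone.
17. Smuggler goes to the island with the mage.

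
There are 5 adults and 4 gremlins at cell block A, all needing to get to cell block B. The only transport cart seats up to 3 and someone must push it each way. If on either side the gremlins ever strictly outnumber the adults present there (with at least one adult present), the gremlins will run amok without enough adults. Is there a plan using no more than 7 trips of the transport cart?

Yes — this plan uses 7 crossings (≤ 7):
1. 3 gremlins → cell block B.  (cell block A: 5A 1G; cell block B: 0A 3G)
2. 1 gremlin ← cell block A.  (cell block A: 5A 2G; cell block B: 0A 2G)
3. 3 adults → cell block B.  (cell block A: 2A 2G; cell block B: 3A 2G)
4. 1 adult ← cell block A.  (cell block A: 3A 2G; cell block B: 2A 2G)
5. 2 adults and 1 gremlin → cell block B.  (cell block A: 1A 1G; cell block B: 4A 3G)
6. 1 adult ← cell block A.  (cell block A: 2A 1G; cell block B: 3A 3G)
7. 2 adults and 1 gremlin → cell block B.  (cell block A: 0A 0G; cell block B: 5A 4G)

Yes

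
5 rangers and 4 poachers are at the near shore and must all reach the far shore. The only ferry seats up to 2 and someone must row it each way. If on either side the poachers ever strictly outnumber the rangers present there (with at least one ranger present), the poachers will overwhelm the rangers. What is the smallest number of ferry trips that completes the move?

15

Counting alone: each trip to the far shore takes at most 2 across and each return brings at least 1 back, so after t trips out (and t−1 returns) at most 2t − (t−1) of the 9 are across; that first reaches 9 at t = 8, so at least 15 crossings are needed.
The plan below uses exactly 15 crossings, so it is optimal:
1. 2 poachers → the far shore.  (the near shore: 5R 2P; the far shore: 0R 2P)
2. 1 poacher ← the near shore.  (the near shore: 5R 3P; the far shore: 0R 1P)
3. 2 poachers → the far shore.  (the near shore: 5R 1P; the far shore: 0R 3P)
4. 1 poacher ← the near shore.  (the near shore: 5R 2P; the far shore: 0R 2P)
5. 2 rangers → the far shore.  (the near shore: 3R 2P; the far shore: 2R 2P)
6. 1 poacher ← the near shore.  (the near shore: 3R 3P; the far shore: 2R 1P)
7. 1 ranger and 1 poacher → the far shore.  (the near shore: 2R 2P; the far shore: 3R 2P)
8. 1 ranger ← the near shore.  (the near shore: 3R 2P; the far shore: 2R 2P)
9. 1 ranger and 1 poacher → the far shore.  (the near shore: 2R 1P; the far shore: 3R 3P)
10. 1 poacher ← the near shore.  (the near shore: 2R 2P; the far shore: 3R 2P)
11. 1 ranger and 1 poacher → the far shore.  (the near shore: 1R 1P; the far shore: 4R 3P)
12. 1 ranger ← the near shore.  (the near shore: 2R 1P; the far shore: 3R 3P)
13. 1 ranger and 1 poacher → the far shore.  (the near shore: 1R 0P; the far shore: 4R 4P)
14. 1 poacher ← the near shore.  (the near shore: 1R 1P; the far shore: 4R 3P)
15. 1 ranger and 1 poacher → the far shore.  (the near shore: 0R 0P; the far shore: 5R 4P)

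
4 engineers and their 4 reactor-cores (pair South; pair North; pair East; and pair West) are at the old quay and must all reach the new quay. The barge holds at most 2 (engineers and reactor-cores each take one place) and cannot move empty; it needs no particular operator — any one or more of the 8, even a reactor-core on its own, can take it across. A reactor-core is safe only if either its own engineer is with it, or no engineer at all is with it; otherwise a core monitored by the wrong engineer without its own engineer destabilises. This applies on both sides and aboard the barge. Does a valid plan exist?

No

Following every safe sequence of crossings from the start, the most of the 8 that can be at the new quay as the barge arrives there on crossings 1, 3, 5 is 2, 3, 4 respectively; the best ever achieved is 4 of 8.
From crossing 7 on, no configuration arises that was not already reachable earlier: only 44 distinct safe configurations (who is on which side, and where the barge is) can ever be reached, none of them has everyone across, and every continuation just revisits them. So no valid plan exists.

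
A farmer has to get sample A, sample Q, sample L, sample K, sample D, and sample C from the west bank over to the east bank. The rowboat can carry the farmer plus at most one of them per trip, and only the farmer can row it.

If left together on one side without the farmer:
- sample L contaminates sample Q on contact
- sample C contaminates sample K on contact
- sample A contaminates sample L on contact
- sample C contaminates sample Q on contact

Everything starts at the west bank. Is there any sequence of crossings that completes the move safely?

Whatever the first load, the items left behind include a forbidden pair without the farmer. No opening move is safe, so no plan exists.

No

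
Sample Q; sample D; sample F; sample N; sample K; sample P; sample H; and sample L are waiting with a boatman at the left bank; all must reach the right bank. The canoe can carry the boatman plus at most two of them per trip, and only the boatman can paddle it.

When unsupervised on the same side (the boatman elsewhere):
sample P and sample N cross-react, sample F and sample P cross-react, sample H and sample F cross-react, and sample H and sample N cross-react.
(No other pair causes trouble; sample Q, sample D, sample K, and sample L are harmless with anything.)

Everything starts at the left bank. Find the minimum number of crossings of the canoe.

Counting alone: the boatman can take at most 2 across per trip to the right bank, so moving all 8 needs at least 4 loaded trips out, with a return between consecutive ones — at least 7 crossings.
The plan below uses exactly 7 crossings, so it is optimal:
1. Boatman goes to the right bank with sample F and sample N.  [the left bank: sample D, sample H, sample K, sample L, sample P, sample Q | the right bank: sample F, sample N]
2. Boatman goes back to the left bank alone.  [the left bank: sample D, sample H, sample K, sample L, sample P, sample Q | the right bank: sample F, sample N]
3. Boatman goes to the right bank with sample D and sample Q.  [the left bank: sample H, sample K, sample L, sample P | the right bank: sample D, sample F, sample N, sample Q]
4. Boatman goes back to the left bank alone.  [the left bank: sample H, sample K, sample L, sample P | the right bank: sample D, sample F, sample N, sample Q]
5. Boatman goes to the right bank with sample K and sample L.  [the left bank: sample H, sample P | the right bank: sample D, sample F, sample K, sample L, sample N, sample Q]
6. Boatman goes back to the left bank alone.  [the left bank: sample H, sample P | the right bank: sample D, sample F, sample K, sample L, sample N, sample Q]
7. Boatman goes to the right bank with sample H and sample P.  [the left bank: — | the right bank: sample D, sample F, sample H, sample K, sample L, sample N, sample P, sample Q]

7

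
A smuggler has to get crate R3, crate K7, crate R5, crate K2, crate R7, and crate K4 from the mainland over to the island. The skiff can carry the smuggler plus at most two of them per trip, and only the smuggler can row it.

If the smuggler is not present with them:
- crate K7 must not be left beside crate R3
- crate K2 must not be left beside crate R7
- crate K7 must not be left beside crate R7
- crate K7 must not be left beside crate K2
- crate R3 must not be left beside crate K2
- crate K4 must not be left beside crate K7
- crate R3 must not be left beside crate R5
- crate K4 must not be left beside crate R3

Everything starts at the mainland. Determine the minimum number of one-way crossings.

Whatever the first load, the items left behind include a forbidden pair without the smuggler. No opening move is safe, so no plan exists.

impossible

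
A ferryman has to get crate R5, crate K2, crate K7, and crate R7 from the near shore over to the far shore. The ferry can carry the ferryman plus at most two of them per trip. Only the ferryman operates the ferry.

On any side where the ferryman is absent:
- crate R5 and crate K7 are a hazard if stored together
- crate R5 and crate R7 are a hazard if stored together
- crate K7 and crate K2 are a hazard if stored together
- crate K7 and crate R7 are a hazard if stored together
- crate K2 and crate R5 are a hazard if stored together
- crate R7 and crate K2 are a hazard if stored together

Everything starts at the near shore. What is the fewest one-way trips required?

impossible

Whatever the first load, the items left behind include a forbidden pair without the ferryman. No opening move is safe, so no plan exists.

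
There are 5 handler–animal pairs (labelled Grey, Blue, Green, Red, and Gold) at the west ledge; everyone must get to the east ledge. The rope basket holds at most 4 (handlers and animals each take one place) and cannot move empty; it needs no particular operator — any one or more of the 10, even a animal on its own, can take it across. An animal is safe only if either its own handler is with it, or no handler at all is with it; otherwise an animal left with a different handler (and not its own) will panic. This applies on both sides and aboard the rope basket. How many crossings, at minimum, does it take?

7

Counting alone: each trip to the east ledge takes at most 4 across and each return brings at least 1 back, so after t trips out (and t−1 returns) at most 4t − (t−1) of the 10 are across; that first reaches 10 at t = 3, so at least 5 crossings are needed.
The safety rule pushes this higher. Following every safe sequence of crossings, the most of the 10 that can be at the east ledge as the rope basket arrives there on crossing 5 is 9 — never all 10.
So no plan with fewer than 7 crossings exists, and this one achieves 7:
1. animal Grey and handler Grey cross → the east ledge.
2. handler Grey crosses ← the west ledge.
3. animal Blue, animal Gold, animal Green, and animal Red cross → the east ledge.
4. animal Grey crosses ← the west ledge.
5. handler Blue, handler Gold, handler Green, and handler Red cross → the east ledge.
6. animal Blue and handler Blue cross ← the west ledge.
7. animal Blue, animal Grey, handler Blue, and handler Grey cross → the east ledge.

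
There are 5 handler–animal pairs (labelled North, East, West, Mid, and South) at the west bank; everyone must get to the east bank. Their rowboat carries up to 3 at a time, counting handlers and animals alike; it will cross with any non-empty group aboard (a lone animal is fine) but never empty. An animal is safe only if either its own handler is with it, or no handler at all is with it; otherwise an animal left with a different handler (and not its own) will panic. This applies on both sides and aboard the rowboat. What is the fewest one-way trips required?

Counting alone: each trip to the east bank takes at most 3 across and each return brings at least 1 back, so after t trips out (and t−1 returns) at most 3t − (t−1) of the 10 are across; that first reaches 10 at t = 5, so at least 9 crossings are needed.
The safety rule pushes this higher. Following every safe sequence of crossings, the most of the 10 that can be at the east bank as the rowboat arrives there on crossing 9 is 9 — never all 10.
So no plan with fewer than 11 crossings exists, and this one achieves 11:
1. animal North and handler North cross → the east bank.
2. handler North crosses ← the west bank.
3. animal East, animal Mid, and animal West cross → the east bank.
4. animal North crosses ← the west bank.
5. handler East, handler Mid, and handler West cross → the east bank.
6. animal East and handler East cross ← the west bank.
7. handler East, handler North, and handler South cross → the east bank.
8. animal West crosses ← the west bank.
9. animal East and animal North cross → the east bank.
10. animal North crosses ← the west bank.
11. animal North, animal South, and animal West cross → the east bank.

11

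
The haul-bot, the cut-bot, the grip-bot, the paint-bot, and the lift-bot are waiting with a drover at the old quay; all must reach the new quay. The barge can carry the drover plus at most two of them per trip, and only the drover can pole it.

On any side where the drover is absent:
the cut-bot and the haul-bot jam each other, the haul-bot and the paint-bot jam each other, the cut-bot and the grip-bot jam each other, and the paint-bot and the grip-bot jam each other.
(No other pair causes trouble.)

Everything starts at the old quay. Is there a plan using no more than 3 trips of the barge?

Counting alone: the drover can take at most 2 across per trip to the new quay, so moving all 5 needs at least 3 loaded trips out, with a return between consecutive ones — at least 5 crossings.
Since 3 < 5, 3 crossings cannot be enough. (The shortest complete plan in fact takes 5:)
1. Drover goes to the new quay with the grip-bot and the haul-bot.  [the old quay: the cut-bot, the lift-bot, the paint-bot | the new quay: the grip-bot, the haul-bot]
2. Drover goes back to the old quay alone.  [the old quay: the cut-bot, the lift-bot, the paint-bot | the new quay: the grip-bot, the haul-bot]
3. Drover goes to the new quay with the lift-bot.  [the old quay: the cut-bot, the paint-bot | the new quay: the grip-bot, the haul-bot, the lift-bot]
4. Drover goes back to the old quay alone.  [the old quay: the cut-bot, the paint-bot | the new quay: the grip-bot, the haul-bot, the lift-bot]
5. Drover goes to the new quay with the cut-bot and the paint-bot.  [the old quay: — | the new quay: the cut-bot, the grip-bot, the haul-bot, the lift-bot, the paint-bot]

No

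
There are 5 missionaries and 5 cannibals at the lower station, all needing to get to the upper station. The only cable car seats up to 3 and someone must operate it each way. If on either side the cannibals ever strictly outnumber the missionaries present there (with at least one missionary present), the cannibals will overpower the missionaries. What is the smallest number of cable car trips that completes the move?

11

Counting alone: each trip to the upper station takes at most 3 across and each return brings at least 1 back, so after t trips out (and t−1 returns) at most 3t − (t−1) of the 10 are across; that first reaches 10 at t = 5, so at least 9 crossings are needed.
The safety rule pushes this higher. Following every safe sequence of crossings, the most of the 10 that can be at the upper station as the cable car arrives there on crossing 9 is 9 — never all 10.
So no plan with fewer than 11 crossings exists, and this one achieves 11:
1. 2 cannibals → the upper station.  (the lower station: 5M 3C; the upper station: 0M 2C)
2. 1 cannibal ← the lower station.  (the lower station: 5M 4C; the upper station: 0M 1C)
3. 3 cannibals → the upper station.  (the lower station: 5M 1C; the upper station: 0M 4C)
4. 1 cannibal ← the lower station.  (the lower station: 5M 2C; the upper station: 0M 3C)
5. 3 missionaries → the upper station.  (the lower station: 2M 2C; the upper station: 3M 3C)
6. 1 missionary and 1 cannibal ← the lower station.  (the lower station: 3M 3C; the upper station: 2M 2C)
7. 3 missionaries → the upper station.  (the lower station: 0M 3C; the upper station: 5M 2C)
8. 1 cannibal ← the lower station.  (the lower station: 0M 4C; the upper station: 5M 1C)
9. 2 cannibals → the upper station.  (the lower station: 0M 2C; the upper station: 5M 3C)
10. 1 cannibal ← the lower station.  (the lower station: 0M 3C; the upper station: 5M 2C)
11. 3 cannibals → the upper station.  (the lower station: 0M 0C; the upper station: 5M 5C)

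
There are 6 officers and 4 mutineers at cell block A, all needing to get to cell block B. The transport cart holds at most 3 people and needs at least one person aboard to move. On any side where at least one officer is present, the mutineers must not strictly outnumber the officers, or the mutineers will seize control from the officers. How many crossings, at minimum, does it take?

Counting alone: each trip to cell block B takes at most 3 across and each return brings at least 1 back, so after t trips out (and t−1 returns) at most 3t − (t−1) of the 10 are across; that first reaches 10 at t = 5, so at least 9 crossings are needed.
The plan below uses exactly 9 crossings, so it is optimal:
1. 2 mutineers → cell block B.  (cell block A: 6O 2M; cell block B: 0O 2M)
2. 1 mutineer ← cell block A.  (cell block A: 6O 3M; cell block B: 0O 1M)
3. 3 mutineers → cell block B.  (cell block A: 6O 0M; cell block B: 0O 4M)
4. 1 mutineer ← cell block A.  (cell block A: 6O 1M; cell block B: 0O 3M)
5. 3 officers → cell block B.  (cell block A: 3O 1M; cell block B: 3O 3M)
6. 1 mutineer ← cell block A.  (cell block A: 3O 2M; cell block B: 3O 2M)
7. 1 officer and 2 mutineers → cell block B.  (cell block A: 2O 0M; cell block B: 4O 4M)
8. 1 mutineer ← cell block A.  (cell block A: 2O 1M; cell block B: 4O 3M)
9. 2 officers and 1 mutineer → cell block B.  (cell block A: 0O 0M; cell block B: 6O 4M)

9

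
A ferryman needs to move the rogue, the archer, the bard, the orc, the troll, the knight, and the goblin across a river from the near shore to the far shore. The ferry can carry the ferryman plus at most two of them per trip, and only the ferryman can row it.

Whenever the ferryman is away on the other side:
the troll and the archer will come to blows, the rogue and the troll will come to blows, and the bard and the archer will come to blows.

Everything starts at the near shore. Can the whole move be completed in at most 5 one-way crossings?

Counting alone: the ferryman can take at most 2 across per trip to the far shore, so moving all 7 needs at least 4 loaded trips out, with a return between consecutive ones — at least 7 crossings.
Since 5 < 7, 5 crossings cannot be enough. (The shortest complete plan in fact takes 7:)
1. Ferryman goes to the far shore with the archer and the rogue.  [the near shore: the bard, the goblin, the knight, the orc, the troll | the far shore: the archer, the rogue]
2. Ferryman goes back to the near shore alone.  [the near shore: the bard, the goblin, the knight, the orc, the troll | the far shore: the archer, the rogue]
3. Ferryman goes to the far shore with the orc.  [the near shore: the bard, the goblin, the knight, the troll | the far shore: the archer, the orc, the rogue]
4. Ferryman goes back to the near shore alone.  [the near shore: the bard, the goblin, the knight, the troll | the far shore: the archer, the orc, the rogue]
5. Ferryman goes to the far shore with the goblin and the knight.  [the near shore: the bard, the troll | the far shore: the archer, the goblin, the knight, the orc, the rogue]
6. Ferryman goes back to the near shore alone.  [the near shore: the bard, the troll | the far shore: the archer, the goblin, the knight, the orc, the rogue]
7. Ferryman goes to the far shore with the bard and the troll.  [the near shore: — | the far shore: the archer, the bard, the goblin, the knight, the orc, the rogue, the troll]

No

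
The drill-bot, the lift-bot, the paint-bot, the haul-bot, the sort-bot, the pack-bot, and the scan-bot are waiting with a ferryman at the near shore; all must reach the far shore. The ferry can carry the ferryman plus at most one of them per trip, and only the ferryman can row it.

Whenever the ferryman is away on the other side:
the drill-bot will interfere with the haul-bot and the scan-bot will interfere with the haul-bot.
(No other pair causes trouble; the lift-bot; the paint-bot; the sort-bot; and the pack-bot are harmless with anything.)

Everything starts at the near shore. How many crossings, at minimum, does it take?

Counting alone: the ferryman can take at most 1 across per trip to the far shore, so moving all 7 needs at least 7 loaded trips out, with a return between consecutive ones — at least 13 crossings.
The safety rule pushes this higher. Following every safe sequence of crossings, the most of the 7 that can be at the far shore as the ferry arrives there on crossing 13 is 6 — never all 7.
So no plan with fewer than 15 crossings exists, and this one achieves 15:
1. Ferryman goes to the far shore with the haul-bot.
2. Ferryman goes back to the near shore alone.
3. Ferryman goes to the far shore with the drill-bot.
4. Ferryman goes back to the near shore with the haul-bot.
5. Ferryman goes to the far shore with the scan-bot.
6. Ferryman goes back to the near shore alone.
7. Ferryman goes to the far shore with the lift-bot.
8. Ferryman goes back to the near shore alone.
9. Ferryman goes to the far shore with the paint-bot.
10. Ferryman goes back to the near shore alone.
11. Ferryman goes to the far shore with the sort-bot.
12. Ferryman goes back to the near shore alone.
13. Ferryman goes to the far shore with the pack-bot.
14. Ferryman goes back to the near shore alone.
15. Ferryman goes to the far shore with the haul-bot.

15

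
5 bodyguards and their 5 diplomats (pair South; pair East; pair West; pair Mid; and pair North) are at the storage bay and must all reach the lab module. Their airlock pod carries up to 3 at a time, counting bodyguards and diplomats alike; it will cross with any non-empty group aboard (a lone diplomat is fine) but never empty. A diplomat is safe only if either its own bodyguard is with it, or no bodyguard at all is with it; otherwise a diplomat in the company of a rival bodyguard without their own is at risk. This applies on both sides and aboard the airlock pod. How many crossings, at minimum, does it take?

Counting alone: each trip to the lab module takes at most 3 across and each return brings at least 1 back, so after t trips out (and t−1 returns) at most 3t − (t−1) of the 10 are across; that first reaches 10 at t = 5, so at least 9 crossings are needed.
The safety rule pushes this higher. Following every safe sequence of crossings, the most of the 10 that can be at the lab module as the airlock pod arrives there on crossing 9 is 9 — never all 10.
So no plan with fewer than 11 crossings exists, and this one achieves 11:
1. bodyguard South and diplomat South cross → the lab module.
2. bodyguard South crosses ← the storage bay.
3. diplomat East, diplomat Mid, and diplomat West cross → the lab module.
4. diplomat South crosses ← the storage bay.
5. bodyguard East, bodyguard Mid, and bodyguard West cross → the lab module.
6. bodyguard East and diplomat East cross ← the storage bay.
7. bodyguard East, bodyguard North, and bodyguard South cross → the lab module.
8. diplomat West crosses ← the storage bay.
9. diplomat East and diplomat South cross → the lab module.
10. diplomat South crosses ← the storage bay.
11. diplomat North, diplomat South, and diplomat West cross → the lab module.

11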